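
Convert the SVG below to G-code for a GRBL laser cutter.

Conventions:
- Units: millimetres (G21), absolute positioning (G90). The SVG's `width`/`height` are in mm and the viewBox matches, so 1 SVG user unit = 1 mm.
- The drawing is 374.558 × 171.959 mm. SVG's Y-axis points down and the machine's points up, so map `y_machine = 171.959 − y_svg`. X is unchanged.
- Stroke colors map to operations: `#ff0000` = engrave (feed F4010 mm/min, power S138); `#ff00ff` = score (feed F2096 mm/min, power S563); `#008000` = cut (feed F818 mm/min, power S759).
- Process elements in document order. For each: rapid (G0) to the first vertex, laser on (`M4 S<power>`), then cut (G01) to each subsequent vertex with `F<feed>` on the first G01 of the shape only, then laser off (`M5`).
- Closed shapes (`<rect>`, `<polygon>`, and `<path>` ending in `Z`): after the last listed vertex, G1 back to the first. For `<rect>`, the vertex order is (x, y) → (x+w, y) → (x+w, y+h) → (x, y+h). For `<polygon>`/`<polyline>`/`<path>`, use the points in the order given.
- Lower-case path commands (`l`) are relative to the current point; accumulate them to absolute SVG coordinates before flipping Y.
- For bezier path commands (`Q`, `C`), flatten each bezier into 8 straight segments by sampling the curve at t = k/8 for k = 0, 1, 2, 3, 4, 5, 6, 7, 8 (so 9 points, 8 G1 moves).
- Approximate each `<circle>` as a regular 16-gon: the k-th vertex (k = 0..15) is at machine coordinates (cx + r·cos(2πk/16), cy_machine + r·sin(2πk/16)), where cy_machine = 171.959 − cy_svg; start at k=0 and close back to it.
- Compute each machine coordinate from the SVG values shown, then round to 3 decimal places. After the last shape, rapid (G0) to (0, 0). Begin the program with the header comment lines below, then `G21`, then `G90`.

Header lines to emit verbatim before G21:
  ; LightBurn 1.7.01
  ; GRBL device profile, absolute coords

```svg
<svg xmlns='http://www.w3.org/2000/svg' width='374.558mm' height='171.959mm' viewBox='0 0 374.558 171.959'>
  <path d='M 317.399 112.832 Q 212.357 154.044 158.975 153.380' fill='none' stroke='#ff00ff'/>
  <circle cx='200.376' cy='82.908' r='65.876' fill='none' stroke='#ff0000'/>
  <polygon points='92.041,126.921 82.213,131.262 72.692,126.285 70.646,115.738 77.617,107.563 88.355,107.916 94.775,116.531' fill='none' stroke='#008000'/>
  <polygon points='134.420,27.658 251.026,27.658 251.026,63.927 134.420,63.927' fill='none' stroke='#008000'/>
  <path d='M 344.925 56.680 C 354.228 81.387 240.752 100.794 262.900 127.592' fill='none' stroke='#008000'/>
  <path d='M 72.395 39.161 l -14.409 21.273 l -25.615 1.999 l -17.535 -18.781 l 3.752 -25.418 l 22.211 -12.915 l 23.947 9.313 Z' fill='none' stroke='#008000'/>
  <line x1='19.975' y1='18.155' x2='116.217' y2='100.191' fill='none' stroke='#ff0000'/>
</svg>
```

1 u = 1 mm; y_m = 171.959 − y.

[1] `<path>` quadratic bezier, #ff00ff→score S563 F2096: (317.399,59.127) → (291.946,49.478) → (268.107,41.138) → (245.882,34.107) → (225.272,28.384) → (206.276,23.970) → (188.895,20.864) → (173.128,19.067) → (158.975,18.579)

[2] `<circle>` circle, #ff0000→engrave S138 F4010: (266.252,89.051) → (261.237,114.261) → (246.957,135.632) → (225.586,149.912) → (200.376,154.927) → (175.166,149.912) → (153.795,135.632) → (139.515,114.261) → (134.500,89.051) → (139.515,63.841) → (153.795,42.470) → (175.166,28.190) → (200.376,23.175) → (225.586,28.190) → (246.957,42.470) → (261.237,63.841) → (266.252,89.051) (closed)

[3] `<polygon>` regular polygon, #008000→cut S759 F818: (92.041,45.038) → (82.213,40.697) → (72.692,45.674) → (70.646,56.221) → (77.617,64.396) → (88.355,64.043) → (94.775,55.428) → (92.041,45.038) (closed)

[4] `<polygon>` rectangle, #008000→cut S759 F818: (134.420,144.301) → (251.026,144.301) → (251.026,108.032) → (134.420,108.032) → (134.420,144.301) (closed)

[5] `<path>` cubic bezier, #008000→cut S759 F818: (344.925,115.279) → (343.163,106.238) → (332.919,97.544) → (317.220,89.050) → (299.096,80.607) → (281.573,72.066) → (267.681,63.278) → (260.447,54.095) → (262.900,44.367)

[6] `<path>` regular polygon, #008000→cut S759 F818: (72.395,132.798) → (57.986,111.525) → (32.371,109.526) → (14.836,128.307) → (18.588,153.725) → (40.799,166.640) → (64.746,157.327) → (72.395,132.798) (closed)

[7] `<line>` line segment, #ff0000→engrave S138 F4010: (19.975,153.804) → (116.217,71.768)

; LightBurn 1.7.01
; GRBL device profile, absolute coords
G21
G90
G0 X317.399 Y59.127
M4 S563
G01 X291.946 Y49.478 F2096
G01 X268.107 Y41.138
G01 X245.882 Y34.107
G01 X225.272 Y28.384
G01 X206.276 Y23.970
G01 X188.895 Y20.864
G01 X173.128 Y19.067
G01 X158.975 Y18.579
M5
G0 X266.252 Y89.051
M4 S138
G01 X261.237 Y114.261 F4010
G01 X246.957 Y135.632
G01 X225.586 Y149.912
G01 X200.376 Y154.927
G01 X175.166 Y149.912
G01 X153.795 Y135.632
G01 X139.515 Y114.261
G01 X134.500 Y89.051
G01 X139.515 Y63.841
G01 X153.795 Y42.470
G01 X175.166 Y28.190
G01 X200.376 Y23.175
G01 X225.586 Y28.190
G01 X246.957 Y42.470
G01 X261.237 Y63.841
G01 X266.252 Y89.051
M5
G0 X92.041 Y45.038
M4 S759
G01 X82.213 Y40.697 F818
G01 X72.692 Y45.674
G01 X70.646 Y56.221
G01 X77.617 Y64.396
G01 X88.355 Y64.043
G01 X94.775 Y55.428
G01 X92.041 Y45.038
M5
G0 X134.420 Y144.301
M4 S759
G01 X251.026 Y144.301 F818
G01 X251.026 Y108.032
G01 X134.420 Y108.032
G01 X134.420 Y144.301
M5
G0 X344.925 Y115.279
M4 S759
G01 X343.163 Y106.238 F818
G01 X332.919 Y97.544
G01 X317.220 Y89.050
G01 X299.096 Y80.607
G01 X281.573 Y72.066
G01 X267.681 Y63.278
G01 X260.447 Y54.095
G01 X262.900 Y44.367
M5
G0 X72.395 Y132.798
M4 S759
G01 X57.986 Y111.525 F818
G01 X32.371 Y109.526
G01 X14.836 Y128.307
G01 X18.588 Y153.725
G01 X40.799 Y166.640
G01 X64.746 Y157.327
G01 X72.395 Y132.798
M5
G0 X19.975 Y153.804
M4 S138
G01 X116.217 Y71.768 F4010
M5
G0 X0.000 Y0.000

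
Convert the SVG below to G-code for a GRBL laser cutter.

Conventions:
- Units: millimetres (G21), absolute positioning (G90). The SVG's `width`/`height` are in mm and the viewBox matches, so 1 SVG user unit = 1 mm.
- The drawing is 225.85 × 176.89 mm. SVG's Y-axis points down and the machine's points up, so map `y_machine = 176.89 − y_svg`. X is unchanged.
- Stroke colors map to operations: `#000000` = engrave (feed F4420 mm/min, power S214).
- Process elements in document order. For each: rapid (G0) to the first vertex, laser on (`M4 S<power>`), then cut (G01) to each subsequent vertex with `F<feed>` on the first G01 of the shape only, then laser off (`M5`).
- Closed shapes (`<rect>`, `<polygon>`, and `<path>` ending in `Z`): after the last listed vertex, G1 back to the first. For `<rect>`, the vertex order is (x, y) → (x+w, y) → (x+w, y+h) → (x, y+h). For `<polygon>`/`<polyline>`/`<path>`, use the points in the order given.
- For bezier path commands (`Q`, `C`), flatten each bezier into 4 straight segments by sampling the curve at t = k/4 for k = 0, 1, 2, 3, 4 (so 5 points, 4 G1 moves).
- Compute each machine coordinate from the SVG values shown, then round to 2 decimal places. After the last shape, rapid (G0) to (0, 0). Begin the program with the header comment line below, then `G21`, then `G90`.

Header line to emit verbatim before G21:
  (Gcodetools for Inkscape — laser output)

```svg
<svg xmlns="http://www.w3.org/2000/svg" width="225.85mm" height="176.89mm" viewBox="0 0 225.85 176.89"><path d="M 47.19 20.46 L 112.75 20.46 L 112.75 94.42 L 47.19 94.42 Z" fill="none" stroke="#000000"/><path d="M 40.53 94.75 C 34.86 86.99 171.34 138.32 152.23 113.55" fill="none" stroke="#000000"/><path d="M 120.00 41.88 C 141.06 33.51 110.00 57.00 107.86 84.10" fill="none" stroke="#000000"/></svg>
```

(Gcodetools for Inkscape — laser output)
G21
G90
G0 X47.19 Y156.43
M4 S214
G01 X112.75 Y156.43 F4420
G01 X112.75 Y82.47
G01 X47.19 Y82.47
G01 X47.19 Y156.43
M5
G0 X40.53 Y82.14
M4 S214
G01 X58.28 Y78.99 F4420
G01 X101.42 Y66.36
G01 X142.04 Y56.92
G01 X152.23 Y63.34
M5
G0 X120.00 Y135.01
M4 S214
G01 X127.29 Y135.76 F4420
G01 X122.63 Y127.20
G01 X113.62 Y112.00
G01 X107.86 Y92.79
M5
G0 X0.00 Y0.00

1 u = 1 mm; y_m = 176.89 − y.

[1] `<path>` rectangle, #000000→engrave S214 F4420: (47.19,156.43) → (112.75,156.43) → (112.75,82.47) → (47.19,82.47) → (47.19,156.43) (closed)

[2] `<path>` cubic bezier, #000000→engrave S214 F4420: (40.53,82.14) → (58.28,78.99) → (101.42,66.36) → (142.04,56.92) → (152.23,63.34)

[3] `<path>` cubic bezier, #000000→engrave S214 F4420: (120.00,135.01) → (127.29,135.76) → (122.63,127.20) → (113.62,112.00) → (107.86,92.79)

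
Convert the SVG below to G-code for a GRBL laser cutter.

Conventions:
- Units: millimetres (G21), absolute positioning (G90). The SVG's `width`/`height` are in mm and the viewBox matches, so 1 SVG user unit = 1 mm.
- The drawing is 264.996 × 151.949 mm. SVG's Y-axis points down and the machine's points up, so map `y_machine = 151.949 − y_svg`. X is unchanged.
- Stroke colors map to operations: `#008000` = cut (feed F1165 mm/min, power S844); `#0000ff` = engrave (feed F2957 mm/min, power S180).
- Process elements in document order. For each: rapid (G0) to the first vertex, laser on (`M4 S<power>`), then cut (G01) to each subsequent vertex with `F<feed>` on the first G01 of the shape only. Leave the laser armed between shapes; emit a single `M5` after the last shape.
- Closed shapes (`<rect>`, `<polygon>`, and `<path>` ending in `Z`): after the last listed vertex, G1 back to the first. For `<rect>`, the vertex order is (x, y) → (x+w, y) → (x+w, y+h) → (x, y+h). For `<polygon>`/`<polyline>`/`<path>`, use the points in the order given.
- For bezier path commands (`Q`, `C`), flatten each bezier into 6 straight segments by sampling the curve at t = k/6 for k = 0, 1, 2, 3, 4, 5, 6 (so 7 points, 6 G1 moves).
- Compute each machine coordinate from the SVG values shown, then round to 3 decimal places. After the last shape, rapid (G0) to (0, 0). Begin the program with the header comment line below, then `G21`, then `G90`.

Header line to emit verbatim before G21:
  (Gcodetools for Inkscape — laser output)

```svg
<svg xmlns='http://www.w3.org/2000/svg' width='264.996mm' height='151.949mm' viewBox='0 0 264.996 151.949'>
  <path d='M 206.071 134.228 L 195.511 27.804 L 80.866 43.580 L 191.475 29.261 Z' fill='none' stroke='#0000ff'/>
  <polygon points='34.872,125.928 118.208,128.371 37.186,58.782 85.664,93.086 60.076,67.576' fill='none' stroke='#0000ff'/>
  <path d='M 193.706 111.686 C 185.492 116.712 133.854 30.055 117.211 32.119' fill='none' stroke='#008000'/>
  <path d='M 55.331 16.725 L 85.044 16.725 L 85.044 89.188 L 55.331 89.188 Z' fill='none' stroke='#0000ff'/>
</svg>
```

(Gcodetools for Inkscape — laser output)
G21
G90
G0 X206.071 Y17.721
M4 S180
G01 X195.511 Y124.145 F2957
G01 X80.866 Y108.369
G01 X191.475 Y122.688
G01 X206.071 Y17.721
G0 X34.872 Y26.021
M4 S180
G01 X118.208 Y23.578 F2957
G01 X37.186 Y93.167
G01 X85.664 Y58.863
G01 X60.076 Y84.373
G01 X34.872 Y26.021
G0 X193.706 Y40.263
M4 S844
G01 X186.343 Y44.555 F1165
G01 X173.922 Y59.116
G01 X158.619 Y78.936
G01 X142.615 Y99.002
G01 X128.086 Y114.304
G01 X117.211 Y119.830
G0 X55.331 Y135.224
M4 S180
G01 X85.044 Y135.224 F2957
G01 X85.044 Y62.761
G01 X55.331 Y62.761
G01 X55.331 Y135.224
M5
G0 X0.000 Y0.000

viewBox `0 0 264.996 151.949` with mm width/height → 1 unit = 1 mm. Flip: y_m = 151.949 − y_svg.

**Shape 1** — `<path>` closed polygon, stroke `#0000ff` → engrave (S180, F2957). Machine vertices: (206.071,17.721) → (195.511,124.145) → (80.866,108.369) → (191.475,122.688) → (206.071,17.721). Closed: final G1 returns to the first vertex.

**Shape 2** — `<polygon>` closed polygon, stroke `#0000ff` → engrave (S180, F2957). Machine vertices: (34.872,26.021) → (118.208,23.578) → (37.186,93.167) → (85.664,58.863) → (60.076,84.373) → (34.872,26.021). Closed: final G1 returns to the first vertex.

**Shape 3** — `<path>` cubic bezier, stroke `#008000` → cut (S844, F1165). Control points (SVG): P0=(193.706,111.686), P1=(185.492,116.712), P2=(133.854,30.055), P3=(117.211,32.119); sampled at t=k/6. Machine vertices: (193.706,40.263) → (186.343,44.555) → (173.922,59.116) → (158.619,78.936) → (142.615,99.002) → (128.086,114.304) → (117.211,119.830). Open path.

**Shape 4** — `<path>` rectangle, stroke `#0000ff` → engrave (S180, F2957). Machine vertices: (55.331,135.224) → (85.044,135.224) → (85.044,62.761) → (55.331,62.761) → (55.331,135.224). Closed: final G1 returns to the first vertex.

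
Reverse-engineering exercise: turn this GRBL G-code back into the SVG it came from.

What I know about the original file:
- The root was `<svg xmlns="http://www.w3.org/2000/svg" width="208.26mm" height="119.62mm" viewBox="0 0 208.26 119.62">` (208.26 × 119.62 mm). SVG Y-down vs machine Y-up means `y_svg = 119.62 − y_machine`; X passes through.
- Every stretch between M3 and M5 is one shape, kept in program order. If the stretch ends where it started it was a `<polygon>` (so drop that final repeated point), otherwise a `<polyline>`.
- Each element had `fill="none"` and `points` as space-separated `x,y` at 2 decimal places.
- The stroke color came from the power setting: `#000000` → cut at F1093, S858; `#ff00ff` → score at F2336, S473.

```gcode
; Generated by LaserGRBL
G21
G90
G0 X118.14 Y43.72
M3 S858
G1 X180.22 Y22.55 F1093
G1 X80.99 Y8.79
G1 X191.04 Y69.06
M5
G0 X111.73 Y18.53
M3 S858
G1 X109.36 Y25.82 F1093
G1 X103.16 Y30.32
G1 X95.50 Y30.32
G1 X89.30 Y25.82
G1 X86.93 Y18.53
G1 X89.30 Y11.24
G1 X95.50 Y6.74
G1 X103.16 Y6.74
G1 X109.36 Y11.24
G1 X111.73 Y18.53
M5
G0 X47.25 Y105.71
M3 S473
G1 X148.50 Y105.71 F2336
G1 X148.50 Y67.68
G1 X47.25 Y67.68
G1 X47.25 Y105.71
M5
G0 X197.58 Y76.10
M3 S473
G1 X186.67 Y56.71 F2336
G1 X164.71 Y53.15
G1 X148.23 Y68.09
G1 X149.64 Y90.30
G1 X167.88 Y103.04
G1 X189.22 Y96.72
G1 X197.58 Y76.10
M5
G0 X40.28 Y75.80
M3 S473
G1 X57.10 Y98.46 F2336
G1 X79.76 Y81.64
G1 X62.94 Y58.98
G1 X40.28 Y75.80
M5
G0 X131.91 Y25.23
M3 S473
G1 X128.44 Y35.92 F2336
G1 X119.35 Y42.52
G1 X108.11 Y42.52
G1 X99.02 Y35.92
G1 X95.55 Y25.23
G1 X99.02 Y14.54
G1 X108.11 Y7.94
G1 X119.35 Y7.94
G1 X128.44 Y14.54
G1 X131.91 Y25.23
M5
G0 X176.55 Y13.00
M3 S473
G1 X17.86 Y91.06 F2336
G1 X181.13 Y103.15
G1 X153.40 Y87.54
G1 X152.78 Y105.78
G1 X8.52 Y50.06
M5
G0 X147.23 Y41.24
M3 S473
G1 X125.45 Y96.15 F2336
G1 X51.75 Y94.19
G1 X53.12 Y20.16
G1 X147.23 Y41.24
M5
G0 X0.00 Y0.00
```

Each laser-on run becomes one SVG element. Flip Y back into SVG space with y_svg = 119.62 − y_machine.

Run 1: S858 ⇒ cut layer `#000000`. The run is open, so emit a `<polyline>` with points (Y-flipped): 118.14,75.90 180.22,97.07 80.99,110.83 191.04,50.56.

Run 2: the run's S858 means `#000000` (cut). The run returns to its start, so emit a `<polygon>` with points (Y-flipped): 111.73,101.09 109.36,93.80 103.16,89.30 95.50,89.30 89.30,93.80 86.93,101.09 89.30,108.38 95.50,112.88 103.16,112.88 109.36,108.38.

Run 3: S473 ⇒ score layer `#ff00ff`. The run returns to its start, so emit a `<polygon>` with points (Y-flipped): 47.25,13.91 148.50,13.91 148.50,51.94 47.25,51.94.

Run 4: power S473 maps to stroke `#ff00ff` (score). The run returns to its start, so emit a `<polygon>` with points (Y-flipped): 197.58,43.52 186.67,62.91 164.71,66.47 148.23,51.53 149.64,29.32 167.88,16.58 189.22,22.90.

Run 5: S473 ⇒ score layer `#ff00ff`. The run returns to its start, so emit a `<polygon>` with points (Y-flipped): 40.28,43.82 57.10,21.16 79.76,37.98 62.94,60.64.

Run 6: power S473 maps to stroke `#ff00ff` (score). The run returns to its start, so emit a `<polygon>` with points (Y-flipped): 131.91,94.39 128.44,83.70 119.35,77.10 108.11,77.10 99.02,83.70 95.55,94.39 99.02,105.08 108.11,111.68 119.35,111.68 128.44,105.08.

Run 7: power S473 maps to stroke `#ff00ff` (score). The run is open, so emit a `<polyline>` with points (Y-flipped): 176.55,106.62 17.86,28.56 181.13,16.47 153.40,32.08 152.78,13.84 8.52,69.56.

Run 8: the run's S473 means `#ff00ff` (score). The run returns to its start, so emit a `<polygon>` with points (Y-flipped): 147.23,78.38 125.45,23.47 51.75,25.43 53.12,99.46.

<svg xmlns="http://www.w3.org/2000/svg" width="208.26mm" height="119.62mm" viewBox="0 0 208.26 119.62">
  <polyline points="118.14,75.90 180.22,97.07 80.99,110.83 191.04,50.56" fill="none" stroke="#000000"/>
  <polygon points="111.73,101.09 109.36,93.80 103.16,89.30 95.50,89.30 89.30,93.80 86.93,101.09 89.30,108.38 95.50,112.88 103.16,112.88 109.36,108.38" fill="none" stroke="#000000"/>
  <polygon points="47.25,13.91 148.50,13.91 148.50,51.94 47.25,51.94" fill="none" stroke="#ff00ff"/>
  <polygon points="197.58,43.52 186.67,62.91 164.71,66.47 148.23,51.53 149.64,29.32 167.88,16.58 189.22,22.90" fill="none" stroke="#ff00ff"/>
  <polygon points="40.28,43.82 57.10,21.16 79.76,37.98 62.94,60.64" fill="none" stroke="#ff00ff"/>
  <polygon points="131.91,94.39 128.44,83.70 119.35,77.10 108.11,77.10 99.02,83.70 95.55,94.39 99.02,105.08 108.11,111.68 119.35,111.68 128.44,105.08" fill="none" stroke="#ff00ff"/>
  <polyline points="176.55,106.62 17.86,28.56 181.13,16.47 153.40,32.08 152.78,13.84 8.52,69.56" fill="none" stroke="#ff00ff"/>
  <polygon points="147.23,78.38 125.45,23.47 51.75,25.43 53.12,99.46" fill="none" stroke="#ff00ff"/>
</svg>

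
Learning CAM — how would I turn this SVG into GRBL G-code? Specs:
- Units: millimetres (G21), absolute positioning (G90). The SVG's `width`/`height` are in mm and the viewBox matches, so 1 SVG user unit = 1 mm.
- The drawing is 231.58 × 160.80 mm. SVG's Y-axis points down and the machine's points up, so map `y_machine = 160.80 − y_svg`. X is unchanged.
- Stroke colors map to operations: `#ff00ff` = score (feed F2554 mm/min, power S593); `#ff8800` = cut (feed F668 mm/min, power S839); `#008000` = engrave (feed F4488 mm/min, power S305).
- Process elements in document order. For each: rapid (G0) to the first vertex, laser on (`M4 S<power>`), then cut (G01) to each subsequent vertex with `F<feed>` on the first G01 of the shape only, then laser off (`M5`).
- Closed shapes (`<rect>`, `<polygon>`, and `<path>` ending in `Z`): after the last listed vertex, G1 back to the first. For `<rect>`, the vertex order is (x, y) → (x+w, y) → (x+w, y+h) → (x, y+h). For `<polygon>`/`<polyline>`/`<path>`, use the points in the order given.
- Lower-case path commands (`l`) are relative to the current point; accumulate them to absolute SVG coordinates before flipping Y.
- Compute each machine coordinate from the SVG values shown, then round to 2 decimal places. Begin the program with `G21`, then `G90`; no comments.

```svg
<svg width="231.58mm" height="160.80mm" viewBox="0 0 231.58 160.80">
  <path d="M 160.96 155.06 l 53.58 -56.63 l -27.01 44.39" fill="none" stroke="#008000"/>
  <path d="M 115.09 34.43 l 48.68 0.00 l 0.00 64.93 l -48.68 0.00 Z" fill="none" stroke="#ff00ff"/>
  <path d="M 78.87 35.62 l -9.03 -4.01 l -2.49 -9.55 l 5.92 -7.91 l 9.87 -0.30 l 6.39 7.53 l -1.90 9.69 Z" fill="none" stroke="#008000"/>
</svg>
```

G21
G90
G0 X160.96 Y5.74
M4 S305
G01 X214.54 Y62.37 F4488
G01 X187.53 Y17.98
M5
G0 X115.09 Y126.37
M4 S593
G01 X163.77 Y126.37 F2554
G01 X163.77 Y61.44
G01 X115.09 Y61.44
G01 X115.09 Y126.37
M5
G0 X78.87 Y125.18
M4 S305
G01 X69.84 Y129.19 F4488
G01 X67.35 Y138.74
G01 X73.27 Y146.65
G01 X83.14 Y146.95
G01 X89.53 Y139.42
G01 X87.63 Y129.73
G01 X78.87 Y125.18
M5

Since the viewBox matches the mm dimensions, user units are millimetres directly. The only transform is the Y-flip y_m = 160.80 − y_svg.

Shape 1 is a open polyline drawn with `<path>`. Its stroke #008000 means engrave at S305, F4488. After flipping Y the toolpath is (160.96,5.74) → (214.54,62.37) → (187.53,17.98).

Shape 2 is a rectangle drawn with `<path>`. Its stroke #ff00ff means score at S593, F2554. After flipping Y the toolpath is (115.09,126.37) → (163.77,126.37) → (163.77,61.44) → (115.09,61.44) → (115.09,126.37), returning to the start.

Shape 3 is a regular polygon drawn with `<path>`. Its stroke #008000 means engrave at S305, F4488. After flipping Y the toolpath is (78.87,125.18) → (69.84,129.19) → (67.35,138.74) → (73.27,146.65) → (83.14,146.95) → (89.53,139.42) → (87.63,129.73) → (78.87,125.18), returning to the start.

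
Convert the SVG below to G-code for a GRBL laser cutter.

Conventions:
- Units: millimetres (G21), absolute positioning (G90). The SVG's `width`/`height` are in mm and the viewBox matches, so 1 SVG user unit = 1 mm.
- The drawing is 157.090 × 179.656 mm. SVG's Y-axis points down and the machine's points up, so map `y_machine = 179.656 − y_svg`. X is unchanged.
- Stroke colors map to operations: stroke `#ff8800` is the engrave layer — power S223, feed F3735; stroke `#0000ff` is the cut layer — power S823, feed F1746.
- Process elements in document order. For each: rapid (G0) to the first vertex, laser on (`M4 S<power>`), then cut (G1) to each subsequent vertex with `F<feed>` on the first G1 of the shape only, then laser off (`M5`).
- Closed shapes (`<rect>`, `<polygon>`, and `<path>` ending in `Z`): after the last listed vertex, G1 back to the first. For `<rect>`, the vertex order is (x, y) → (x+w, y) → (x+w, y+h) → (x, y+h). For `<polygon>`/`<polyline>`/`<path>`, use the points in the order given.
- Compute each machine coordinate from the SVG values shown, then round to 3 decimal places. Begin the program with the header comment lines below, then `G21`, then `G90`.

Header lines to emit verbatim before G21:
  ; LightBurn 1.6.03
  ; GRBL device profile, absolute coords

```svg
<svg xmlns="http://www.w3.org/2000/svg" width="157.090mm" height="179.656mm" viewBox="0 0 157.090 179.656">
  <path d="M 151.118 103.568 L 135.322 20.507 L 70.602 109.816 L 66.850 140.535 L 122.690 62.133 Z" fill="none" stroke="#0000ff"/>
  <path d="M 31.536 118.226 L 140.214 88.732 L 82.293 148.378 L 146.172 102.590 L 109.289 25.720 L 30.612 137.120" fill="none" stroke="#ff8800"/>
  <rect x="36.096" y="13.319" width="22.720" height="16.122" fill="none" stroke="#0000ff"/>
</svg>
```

1 u = 1 mm; y_m = 179.656 − y.

[1] `<path>` closed polygon, #0000ff→cut S823 F1746: (151.118,76.088) → (135.322,159.149) → (70.602,69.840) → (66.850,39.121) → (122.690,117.523) → (151.118,76.088) (closed)

[2] `<path>` open polyline, #ff8800→engrave S223 F3735: (31.536,61.430) → (140.214,90.924) → (82.293,31.278) → (146.172,77.066) → (109.289,153.936) → (30.612,42.536)

[3] `<rect>` rectangle, #0000ff→cut S823 F1746: (36.096,166.337) → (58.816,166.337) → (58.816,150.215) → (36.096,150.215) → (36.096,166.337) (closed)

; LightBurn 1.6.03
; GRBL device profile, absolute coords
G21
G90
G0 X151.118 Y76.088
M4 S823
G1 X135.322 Y159.149 F1746
G1 X70.602 Y69.840
G1 X66.850 Y39.121
G1 X122.690 Y117.523
G1 X151.118 Y76.088
M5
G0 X31.536 Y61.430
M4 S223
G1 X140.214 Y90.924 F3735
G1 X82.293 Y31.278
G1 X146.172 Y77.066
G1 X109.289 Y153.936
G1 X30.612 Y42.536
M5
G0 X36.096 Y166.337
M4 S823
G1 X58.816 Y166.337 F1746
G1 X58.816 Y150.215
G1 X36.096 Y150.215
G1 X36.096 Y166.337
M5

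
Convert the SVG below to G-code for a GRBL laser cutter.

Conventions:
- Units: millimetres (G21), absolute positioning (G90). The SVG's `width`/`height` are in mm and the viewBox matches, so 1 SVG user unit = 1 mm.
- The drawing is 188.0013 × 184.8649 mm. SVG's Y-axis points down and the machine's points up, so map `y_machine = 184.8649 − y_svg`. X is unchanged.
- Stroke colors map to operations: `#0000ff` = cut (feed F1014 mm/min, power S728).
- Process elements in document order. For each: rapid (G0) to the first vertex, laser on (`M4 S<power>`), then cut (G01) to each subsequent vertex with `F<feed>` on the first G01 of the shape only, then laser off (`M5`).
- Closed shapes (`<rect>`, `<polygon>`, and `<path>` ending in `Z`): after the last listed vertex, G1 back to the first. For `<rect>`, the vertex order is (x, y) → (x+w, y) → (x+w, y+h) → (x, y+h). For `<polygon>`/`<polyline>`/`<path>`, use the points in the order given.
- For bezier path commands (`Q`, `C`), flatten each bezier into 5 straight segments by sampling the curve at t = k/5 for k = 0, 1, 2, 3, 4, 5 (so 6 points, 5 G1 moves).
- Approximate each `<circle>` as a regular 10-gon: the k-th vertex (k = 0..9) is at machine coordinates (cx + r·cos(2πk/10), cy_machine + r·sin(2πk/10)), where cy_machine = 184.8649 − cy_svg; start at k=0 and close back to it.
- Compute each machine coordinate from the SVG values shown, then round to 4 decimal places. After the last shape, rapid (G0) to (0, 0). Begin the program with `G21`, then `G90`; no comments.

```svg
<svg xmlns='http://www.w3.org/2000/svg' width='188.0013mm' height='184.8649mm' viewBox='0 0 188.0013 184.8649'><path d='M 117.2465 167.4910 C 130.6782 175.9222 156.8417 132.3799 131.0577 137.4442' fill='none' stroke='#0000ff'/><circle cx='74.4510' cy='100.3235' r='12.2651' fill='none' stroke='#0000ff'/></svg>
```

1 u = 1 mm; y_m = 184.8649 − y.

[1] `<path>` cubic bezier, #0000ff→cut S728 F1014: (117.2465,17.3739) → (126.3159,17.7474) → (135.3363,25.7666) → (141.2032,36.6038) → (140.8118,45.4311) → (131.0577,47.4207)

[2] `<circle>` circle, #0000ff→cut S728 F1014: (86.7161,84.5414) → (84.3737,91.7506) → (78.2411,96.2062) → (70.6609,96.2062) → (64.5283,91.7506) → (62.1859,84.5414) → (64.5283,77.3322) → (70.6609,72.8766) → (78.2411,72.8766) → (84.3737,77.3322) → (86.7161,84.5414) (closed)

G21
G90
G0 X117.2465 Y17.3739
M4 S728
G01 X126.3159 Y17.7474 F1014
G01 X135.3363 Y25.7666
G01 X141.2032 Y36.6038
G01 X140.8118 Y45.4311
G01 X131.0577 Y47.4207
M5
G0 X86.7161 Y84.5414
M4 S728
G01 X84.3737 Y91.7506 F1014
G01 X78.2411 Y96.2062
G01 X70.6609 Y96.2062
G01 X64.5283 Y91.7506
G01 X62.1859 Y84.5414
G01 X64.5283 Y77.3322
G01 X70.6609 Y72.8766
G01 X78.2411 Y72.8766
G01 X84.3737 Y77.3322
G01 X86.7161 Y84.5414
M5
G0 X0.0000 Y0.0000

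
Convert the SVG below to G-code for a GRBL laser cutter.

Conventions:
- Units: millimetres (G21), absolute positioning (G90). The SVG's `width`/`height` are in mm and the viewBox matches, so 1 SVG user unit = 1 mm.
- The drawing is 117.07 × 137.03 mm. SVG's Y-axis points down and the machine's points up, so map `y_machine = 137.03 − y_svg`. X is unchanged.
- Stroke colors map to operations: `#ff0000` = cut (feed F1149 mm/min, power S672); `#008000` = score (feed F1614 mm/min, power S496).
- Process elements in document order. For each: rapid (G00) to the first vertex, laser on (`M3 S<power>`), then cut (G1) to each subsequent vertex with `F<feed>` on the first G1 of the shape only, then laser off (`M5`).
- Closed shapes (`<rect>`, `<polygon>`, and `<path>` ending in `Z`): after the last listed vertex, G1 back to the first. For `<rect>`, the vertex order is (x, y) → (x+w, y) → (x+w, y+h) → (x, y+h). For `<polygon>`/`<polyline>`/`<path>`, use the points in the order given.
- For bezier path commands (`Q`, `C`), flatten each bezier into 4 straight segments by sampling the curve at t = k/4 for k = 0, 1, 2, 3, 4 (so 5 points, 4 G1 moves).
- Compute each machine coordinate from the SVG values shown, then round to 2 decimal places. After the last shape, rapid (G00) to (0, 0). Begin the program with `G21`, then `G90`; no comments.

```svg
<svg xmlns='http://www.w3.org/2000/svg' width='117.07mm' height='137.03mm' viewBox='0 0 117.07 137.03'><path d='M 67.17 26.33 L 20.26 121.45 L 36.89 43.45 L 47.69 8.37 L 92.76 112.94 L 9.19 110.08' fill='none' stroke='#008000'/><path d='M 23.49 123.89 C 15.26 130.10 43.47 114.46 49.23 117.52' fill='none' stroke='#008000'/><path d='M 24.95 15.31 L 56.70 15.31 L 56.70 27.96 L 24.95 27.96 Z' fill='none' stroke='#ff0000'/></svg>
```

1 u = 1 mm; y_m = 137.03 − y.

[1] `<path>` open polyline, #008000→score S496 F1614: (67.17,110.70) → (20.26,15.58) → (36.89,93.58) → (47.69,128.66) → (92.76,24.09) → (9.19,26.95)

[2] `<path>` cubic bezier, #008000→score S496 F1614: (23.49,13.14) → (23.23,11.95) → (31.11,15.14) → (41.62,18.93) → (49.23,19.51)

[3] `<path>` rectangle, #ff0000→cut S672 F1149: (24.95,121.72) → (56.70,121.72) → (56.70,109.07) → (24.95,109.07) → (24.95,121.72) (closed)

G21
G90
G00 X67.17 Y110.70
M3 S496
G1 X20.26 Y15.58 F1614
G1 X36.89 Y93.58
G1 X47.69 Y128.66
G1 X92.76 Y24.09
G1 X9.19 Y26.95
M5
G00 X23.49 Y13.14
M3 S496
G1 X23.23 Y11.95 F1614
G1 X31.11 Y15.14
G1 X41.62 Y18.93
G1 X49.23 Y19.51
M5
G00 X24.95 Y121.72
M3 S672
G1 X56.70 Y121.72 F1149
G1 X56.70 Y109.07
G1 X24.95 Y109.07
G1 X24.95 Y121.72
M5
G00 X0.00 Y0.00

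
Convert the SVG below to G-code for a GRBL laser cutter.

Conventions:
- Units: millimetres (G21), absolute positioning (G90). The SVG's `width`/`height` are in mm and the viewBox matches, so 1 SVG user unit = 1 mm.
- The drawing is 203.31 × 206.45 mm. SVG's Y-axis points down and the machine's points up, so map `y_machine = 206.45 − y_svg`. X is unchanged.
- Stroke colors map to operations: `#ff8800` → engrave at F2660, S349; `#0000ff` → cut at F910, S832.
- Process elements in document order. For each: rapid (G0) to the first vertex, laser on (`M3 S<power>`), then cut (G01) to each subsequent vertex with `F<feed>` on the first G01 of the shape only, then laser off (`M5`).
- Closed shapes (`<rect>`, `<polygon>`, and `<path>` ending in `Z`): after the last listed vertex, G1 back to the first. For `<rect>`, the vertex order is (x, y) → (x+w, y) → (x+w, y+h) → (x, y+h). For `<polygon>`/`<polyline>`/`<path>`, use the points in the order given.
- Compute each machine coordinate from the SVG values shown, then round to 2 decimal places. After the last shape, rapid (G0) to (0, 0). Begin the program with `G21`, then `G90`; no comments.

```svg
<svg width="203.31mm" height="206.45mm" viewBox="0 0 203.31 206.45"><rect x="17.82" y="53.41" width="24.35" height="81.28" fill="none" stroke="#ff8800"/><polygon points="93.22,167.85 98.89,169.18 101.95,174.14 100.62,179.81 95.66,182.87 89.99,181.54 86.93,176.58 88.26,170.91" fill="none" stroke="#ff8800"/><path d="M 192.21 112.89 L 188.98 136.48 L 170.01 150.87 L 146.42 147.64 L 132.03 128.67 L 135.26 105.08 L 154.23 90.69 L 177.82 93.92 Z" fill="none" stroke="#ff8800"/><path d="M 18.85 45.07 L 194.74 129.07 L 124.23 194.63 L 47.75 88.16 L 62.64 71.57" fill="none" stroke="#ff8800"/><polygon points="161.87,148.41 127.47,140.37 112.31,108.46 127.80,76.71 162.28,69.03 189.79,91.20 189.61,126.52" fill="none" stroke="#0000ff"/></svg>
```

G21
G90
G0 X17.82 Y153.04
M3 S349
G01 X42.17 Y153.04 F2660
G01 X42.17 Y71.76
G01 X17.82 Y71.76
G01 X17.82 Y153.04
M5
G0 X93.22 Y38.60
M3 S349
G01 X98.89 Y37.27 F2660
G01 X101.95 Y32.31
G01 X100.62 Y26.64
G01 X95.66 Y23.58
G01 X89.99 Y24.91
G01 X86.93 Y29.87
G01 X88.26 Y35.54
G01 X93.22 Y38.60
M5
G0 X192.21 Y93.56
M3 S349
G01 X188.98 Y69.97 F2660
G01 X170.01 Y55.58
G01 X146.42 Y58.81
G01 X132.03 Y77.78
G01 X135.26 Y101.37
G01 X154.23 Y115.76
G01 X177.82 Y112.53
G01 X192.21 Y93.56
M5
G0 X18.85 Y161.38
M3 S349
G01 X194.74 Y77.38 F2660
G01 X124.23 Y11.82
G01 X47.75 Y118.29
G01 X62.64 Y134.88
M5
G0 X161.87 Y58.04
M3 S832
G01 X127.47 Y66.08 F910
G01 X112.31 Y97.99
G01 X127.80 Y129.74
G01 X162.28 Y137.42
G01 X189.79 Y115.25
G01 X189.61 Y79.93
G01 X161.87 Y58.04
M5
G0 X0.00 Y0.00

viewBox `0 0 203.31 206.45` with mm width/height → 1 unit = 1 mm. Flip: y_m = 206.45 − y_svg.

**Shape 1** — `<rect>` rectangle, stroke `#ff8800` → engrave (S349, F2660). Machine vertices: (17.82,153.04) → (42.17,153.04) → (42.17,71.76) → (17.82,71.76) → (17.82,153.04). Closed: final G1 returns to the first vertex.

**Shape 2** — `<polygon>` regular polygon, stroke `#ff8800` → engrave (S349, F2660). Machine vertices: (93.22,38.60) → (98.89,37.27) → (101.95,32.31) → (100.62,26.64) → (95.66,23.58) → (89.99,24.91) → (86.93,29.87) → (88.26,35.54) → (93.22,38.60). Closed: final G1 returns to the first vertex.

**Shape 3** — `<path>` regular polygon, stroke `#ff8800` → engrave (S349, F2660). Machine vertices: (192.21,93.56) → (188.98,69.97) → (170.01,55.58) → (146.42,58.81) → (132.03,77.78) → (135.26,101.37) → (154.23,115.76) → (177.82,112.53) → (192.21,93.56). Closed: final G1 returns to the first vertex.

**Shape 4** — `<path>` open polyline, stroke `#ff8800` → engrave (S349, F2660). Machine vertices: (18.85,161.38) → (194.74,77.38) → (124.23,11.82) → (47.75,118.29) → (62.64,134.88). Open path.

**Shape 5** — `<polygon>` regular polygon, stroke `#0000ff` → cut (S832, F910). Machine vertices: (161.87,58.04) → (127.47,66.08) → (112.31,97.99) → (127.80,129.74) → (162.28,137.42) → (189.79,115.25) → (189.61,79.93) → (161.87,58.04). Closed: final G1 returns to the first vertex.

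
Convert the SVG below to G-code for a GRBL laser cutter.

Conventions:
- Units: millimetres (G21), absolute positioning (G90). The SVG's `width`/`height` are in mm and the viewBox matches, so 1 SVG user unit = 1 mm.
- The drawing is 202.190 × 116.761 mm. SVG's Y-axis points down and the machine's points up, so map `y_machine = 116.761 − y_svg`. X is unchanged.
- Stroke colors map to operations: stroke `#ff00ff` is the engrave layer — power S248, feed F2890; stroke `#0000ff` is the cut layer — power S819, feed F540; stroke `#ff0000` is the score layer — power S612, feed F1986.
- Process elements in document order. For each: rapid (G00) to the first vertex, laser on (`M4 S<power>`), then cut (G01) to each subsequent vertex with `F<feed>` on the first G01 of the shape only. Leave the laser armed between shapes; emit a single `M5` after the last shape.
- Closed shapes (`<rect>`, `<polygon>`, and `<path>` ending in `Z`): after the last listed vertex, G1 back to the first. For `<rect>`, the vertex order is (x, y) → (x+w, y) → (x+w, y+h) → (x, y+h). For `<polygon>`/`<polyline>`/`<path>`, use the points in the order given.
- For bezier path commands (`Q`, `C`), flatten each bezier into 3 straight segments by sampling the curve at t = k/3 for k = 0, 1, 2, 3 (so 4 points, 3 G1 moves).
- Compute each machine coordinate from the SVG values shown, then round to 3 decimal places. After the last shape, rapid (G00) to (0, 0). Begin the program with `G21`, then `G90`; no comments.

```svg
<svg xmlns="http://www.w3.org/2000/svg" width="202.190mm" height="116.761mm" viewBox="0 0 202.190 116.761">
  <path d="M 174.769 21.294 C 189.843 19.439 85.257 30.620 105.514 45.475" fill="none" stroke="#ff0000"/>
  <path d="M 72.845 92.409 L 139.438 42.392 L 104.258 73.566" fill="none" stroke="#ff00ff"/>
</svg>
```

Since the viewBox matches the mm dimensions, user units are millimetres directly. The only transform is the Y-flip y_m = 116.761 − y_svg.

Shape 1 is a cubic bezier drawn with `<path>`. Its stroke #ff0000 means score at S612, F1986. After flipping Y the toolpath is (174.769,95.467) → (159.012,93.323) → (117.816,84.570) → (105.514,71.286).

Shape 2 is a open polyline drawn with `<path>`. Its stroke #ff00ff means engrave at S248, F2890. After flipping Y the toolpath is (72.845,24.352) → (139.438,74.369) → (104.258,43.195).

G21
G90
G00 X174.769 Y95.467
M4 S612
G01 X159.012 Y93.323 F1986
G01 X117.816 Y84.570
G01 X105.514 Y71.286
G00 X72.845 Y24.352
M4 S248
G01 X139.438 Y74.369 F2890
G01 X104.258 Y43.195
M5
G00 X0.000 Y0.000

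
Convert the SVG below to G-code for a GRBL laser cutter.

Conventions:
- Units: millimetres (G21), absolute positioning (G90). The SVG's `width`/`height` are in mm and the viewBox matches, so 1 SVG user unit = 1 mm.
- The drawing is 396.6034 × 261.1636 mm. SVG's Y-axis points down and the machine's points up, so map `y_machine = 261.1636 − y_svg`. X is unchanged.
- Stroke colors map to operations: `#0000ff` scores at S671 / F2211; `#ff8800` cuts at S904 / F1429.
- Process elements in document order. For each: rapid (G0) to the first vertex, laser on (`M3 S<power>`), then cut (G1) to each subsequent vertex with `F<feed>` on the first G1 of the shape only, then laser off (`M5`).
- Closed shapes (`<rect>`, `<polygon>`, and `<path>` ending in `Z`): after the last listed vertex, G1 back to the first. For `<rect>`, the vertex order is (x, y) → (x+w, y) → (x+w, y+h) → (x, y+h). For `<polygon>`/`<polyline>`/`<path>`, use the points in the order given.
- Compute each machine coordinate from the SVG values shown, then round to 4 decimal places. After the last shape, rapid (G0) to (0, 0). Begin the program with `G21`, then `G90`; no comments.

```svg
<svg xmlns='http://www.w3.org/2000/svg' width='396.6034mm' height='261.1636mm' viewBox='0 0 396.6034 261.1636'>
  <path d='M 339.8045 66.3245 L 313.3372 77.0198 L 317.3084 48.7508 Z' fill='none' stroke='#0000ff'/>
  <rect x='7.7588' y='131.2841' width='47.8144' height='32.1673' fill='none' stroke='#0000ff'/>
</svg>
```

G21
G90
G0 X339.8045 Y194.8391
M3 S671
G1 X313.3372 Y184.1438 F2211
G1 X317.3084 Y212.4128
G1 X339.8045 Y194.8391
M5
G0 X7.7588 Y129.8795
M3 S671
G1 X55.5732 Y129.8795 F2211
G1 X55.5732 Y97.7122
G1 X7.7588 Y97.7122
G1 X7.7588 Y129.8795
M5
G0 X0.0000 Y0.0000

Since the viewBox matches the mm dimensions, user units are millimetres directly. The only transform is the Y-flip y_m = 261.1636 − y_svg.

Shape 1 is a regular polygon drawn with `<path>`. Its stroke #0000ff means score at S671, F2211. After flipping Y the toolpath is (339.8045,194.8391) → (313.3372,184.1438) → (317.3084,212.4128) → (339.8045,194.8391), returning to the start.

Shape 2 is a rectangle drawn with `<rect>`. Its stroke #0000ff means score at S671, F2211. After flipping Y the toolpath is (7.7588,129.8795) → (55.5732,129.8795) → (55.5732,97.7122) → (7.7588,97.7122) → (7.7588,129.8795), returning to the start.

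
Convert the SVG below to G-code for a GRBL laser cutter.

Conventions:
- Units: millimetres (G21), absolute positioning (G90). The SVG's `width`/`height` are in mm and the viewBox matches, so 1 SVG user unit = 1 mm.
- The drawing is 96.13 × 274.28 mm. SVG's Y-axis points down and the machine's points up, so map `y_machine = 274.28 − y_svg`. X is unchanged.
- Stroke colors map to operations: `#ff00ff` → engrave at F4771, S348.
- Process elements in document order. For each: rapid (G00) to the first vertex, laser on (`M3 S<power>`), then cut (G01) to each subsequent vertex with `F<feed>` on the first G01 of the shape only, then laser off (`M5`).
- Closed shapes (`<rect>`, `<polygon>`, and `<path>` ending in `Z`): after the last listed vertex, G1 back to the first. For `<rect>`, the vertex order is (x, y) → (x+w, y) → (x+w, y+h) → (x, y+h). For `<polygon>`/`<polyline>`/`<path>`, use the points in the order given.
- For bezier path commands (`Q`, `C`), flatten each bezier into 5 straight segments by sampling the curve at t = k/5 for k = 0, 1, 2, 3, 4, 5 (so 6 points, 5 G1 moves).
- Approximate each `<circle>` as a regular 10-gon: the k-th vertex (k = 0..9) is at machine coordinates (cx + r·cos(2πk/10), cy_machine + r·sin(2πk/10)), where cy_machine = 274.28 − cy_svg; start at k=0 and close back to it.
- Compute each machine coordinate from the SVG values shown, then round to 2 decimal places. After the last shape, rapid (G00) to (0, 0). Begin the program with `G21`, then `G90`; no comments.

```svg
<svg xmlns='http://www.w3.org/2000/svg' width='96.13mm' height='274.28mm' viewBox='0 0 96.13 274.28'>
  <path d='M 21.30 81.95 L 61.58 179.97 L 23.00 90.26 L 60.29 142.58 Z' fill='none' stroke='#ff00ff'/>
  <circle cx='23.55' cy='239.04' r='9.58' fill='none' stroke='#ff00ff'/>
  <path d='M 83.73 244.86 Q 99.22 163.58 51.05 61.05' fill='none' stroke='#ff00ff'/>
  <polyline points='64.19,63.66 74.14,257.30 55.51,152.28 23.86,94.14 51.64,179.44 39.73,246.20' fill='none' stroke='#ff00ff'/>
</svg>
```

Since the viewBox matches the mm dimensions, user units are millimetres directly. The only transform is the Y-flip y_m = 274.28 − y_svg.

Shape 1 is a closed polygon drawn with `<path>`. Its stroke #ff00ff means engrave at S348, F4771. After flipping Y the toolpath is (21.30,192.33) → (61.58,94.31) → (23.00,184.02) → (60.29,131.70) → (21.30,192.33), returning to the start.

Shape 2 is a circle drawn with `<circle>`. Its stroke #ff00ff means engrave at S348, F4771. After flipping Y the toolpath is (33.13,35.24) → (31.30,40.87) → (26.51,44.35) → (20.59,44.35) → (15.80,40.87) → (13.97,35.24) → (15.80,29.61) → (20.59,26.13) → (26.51,26.13) → (31.30,29.61) → (33.13,35.24), returning to the start.

Shape 3 is a quadratic bezier drawn with `<path>`. Its stroke #ff00ff means engrave at S348, F4771. After flipping Y the toolpath is (83.73,29.42) → (87.38,62.78) → (85.94,97.84) → (79.40,134.61) → (67.77,173.07) → (51.05,213.23).

Shape 4 is a open polyline drawn with `<polyline>`. Its stroke #ff00ff means engrave at S348, F4771. After flipping Y the toolpath is (64.19,210.62) → (74.14,16.98) → (55.51,122.00) → (23.86,180.14) → (51.64,94.84) → (39.73,28.08).

G21
G90
G00 X21.30 Y192.33
M3 S348
G01 X61.58 Y94.31 F4771
G01 X23.00 Y184.02
G01 X60.29 Y131.70
G01 X21.30 Y192.33
M5
G00 X33.13 Y35.24
M3 S348
G01 X31.30 Y40.87 F4771
G01 X26.51 Y44.35
G01 X20.59 Y44.35
G01 X15.80 Y40.87
G01 X13.97 Y35.24
G01 X15.80 Y29.61
G01 X20.59 Y26.13
G01 X26.51 Y26.13
G01 X31.30 Y29.61
G01 X33.13 Y35.24
M5
G00 X83.73 Y29.42
M3 S348
G01 X87.38 Y62.78 F4771
G01 X85.94 Y97.84
G01 X79.40 Y134.61
G01 X67.77 Y173.07
G01 X51.05 Y213.23
M5
G00 X64.19 Y210.62
M3 S348
G01 X74.14 Y16.98 F4771
G01 X55.51 Y122.00
G01 X23.86 Y180.14
G01 X51.64 Y94.84
G01 X39.73 Y28.08
M5
G00 X0.00 Y0.00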